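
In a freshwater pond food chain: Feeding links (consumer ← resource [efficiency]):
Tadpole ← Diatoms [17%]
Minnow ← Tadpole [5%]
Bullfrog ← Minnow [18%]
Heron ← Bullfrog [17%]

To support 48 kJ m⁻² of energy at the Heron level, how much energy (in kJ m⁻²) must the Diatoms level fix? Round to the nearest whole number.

Cumulative transfer efficiency: 0.17 × 0.05 × 0.18 × 0.17 = 0.0002601
Diatoms energy = 48 / 0.0002601 = 184544 kJ m⁻²

184544 kJ m⁻²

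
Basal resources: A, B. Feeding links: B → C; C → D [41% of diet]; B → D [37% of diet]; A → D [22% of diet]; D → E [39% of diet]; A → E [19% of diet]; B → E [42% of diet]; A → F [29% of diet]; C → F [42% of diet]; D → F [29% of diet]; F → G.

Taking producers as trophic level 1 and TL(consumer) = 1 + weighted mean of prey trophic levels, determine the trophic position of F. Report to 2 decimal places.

C: 1 + 1 = 2
D: 1 + (0.41×2 + 0.37×1 + 0.22×1) = 2.41
E: 1 + (0.39×2.41 + 0.19×1 + 0.42×1) = 2.5499
F: 1 + (0.29×1 + 0.42×2 + 0.29×2.41) = 2.8289
G: 1 + 2.8289 = 3.8289

2.83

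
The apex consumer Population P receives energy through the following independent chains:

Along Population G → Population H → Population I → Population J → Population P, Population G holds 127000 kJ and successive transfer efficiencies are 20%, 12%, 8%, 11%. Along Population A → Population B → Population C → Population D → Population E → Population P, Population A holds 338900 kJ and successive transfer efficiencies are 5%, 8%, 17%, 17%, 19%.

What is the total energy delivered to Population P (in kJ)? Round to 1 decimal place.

Via Population G: 127000 × 0.2 × 0.12 × 0.08 × 0.11 = 26.8224 kJ
Via Population A: 338900 × 0.05 × 0.08 × 0.17 × 0.17 × 0.19 = 7.4435996 kJ
Total at Population P: 26.8224 + 7.4435996 = 34.2659996 kJ

34.3 kJ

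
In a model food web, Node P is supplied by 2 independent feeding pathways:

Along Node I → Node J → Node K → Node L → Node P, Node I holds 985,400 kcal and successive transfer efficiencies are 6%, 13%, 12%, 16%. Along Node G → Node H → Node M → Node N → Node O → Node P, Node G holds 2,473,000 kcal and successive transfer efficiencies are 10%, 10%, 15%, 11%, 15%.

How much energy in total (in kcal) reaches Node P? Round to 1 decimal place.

208.8 kcal

Via Node I: 985400 × 0.06 × 0.13 × 0.12 × 0.16 = 147.573504 kcal
Via Node G: 2473000 × 0.1 × 0.1 × 0.15 × 0.11 × 0.15 = 61.20675 kcal
Total at Node P: 147.573504 + 61.20675 = 208.780254 kcal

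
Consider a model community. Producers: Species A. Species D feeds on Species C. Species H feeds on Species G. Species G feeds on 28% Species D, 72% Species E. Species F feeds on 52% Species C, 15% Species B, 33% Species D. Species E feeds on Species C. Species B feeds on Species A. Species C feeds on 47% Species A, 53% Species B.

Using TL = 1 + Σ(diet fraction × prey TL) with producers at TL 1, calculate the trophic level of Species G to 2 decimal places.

Species B: 1 + 1 = 2
Species C: 1 + (0.47×1 + 0.53×2) = 2.53
Species D: 1 + 2.53 = 3.53
Species E: 1 + 2.53 = 3.53
Species F: 1 + (0.52×2.53 + 0.15×2 + 0.33×3.53) = 3.7805
Species G: 1 + (0.28×3.53 + 0.72×3.53) = 4.53
Species H: 1 + 4.53 = 5.53

4.53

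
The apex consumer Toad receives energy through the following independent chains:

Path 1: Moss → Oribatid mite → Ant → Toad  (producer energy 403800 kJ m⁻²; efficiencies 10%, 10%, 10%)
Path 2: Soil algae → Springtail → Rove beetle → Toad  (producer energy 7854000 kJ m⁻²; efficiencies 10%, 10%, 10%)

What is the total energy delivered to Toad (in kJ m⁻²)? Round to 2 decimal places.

Path 1: 403800 × 0.1 × 0.1 × 0.1 = 403.8 kJ m⁻²
Path 2: 7854000 × 0.1 × 0.1 × 0.1 = 7854 kJ m⁻²
Total at Toad: 403.8 + 7854 = 8257.8 kJ m⁻²

8257.80 kJ m⁻²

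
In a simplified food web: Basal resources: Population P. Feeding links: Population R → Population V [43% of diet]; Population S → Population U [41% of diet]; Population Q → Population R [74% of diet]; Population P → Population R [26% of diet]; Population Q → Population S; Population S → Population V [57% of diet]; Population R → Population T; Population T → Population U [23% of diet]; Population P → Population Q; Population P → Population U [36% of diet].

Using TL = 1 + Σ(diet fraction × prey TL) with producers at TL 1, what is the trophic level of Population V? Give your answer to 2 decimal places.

3.89

Population Q: 1 + 1 = 2
Population R: 1 + (0.74×2 + 0.26×1) = 2.74
Population S: 1 + 2 = 3
Population T: 1 + 2.74 = 3.74
Population U: 1 + (0.41×3 + 0.23×3.74 + 0.36×1) = 3.4502
Population V: 1 + (0.57×3 + 0.43×2.74) = 3.8882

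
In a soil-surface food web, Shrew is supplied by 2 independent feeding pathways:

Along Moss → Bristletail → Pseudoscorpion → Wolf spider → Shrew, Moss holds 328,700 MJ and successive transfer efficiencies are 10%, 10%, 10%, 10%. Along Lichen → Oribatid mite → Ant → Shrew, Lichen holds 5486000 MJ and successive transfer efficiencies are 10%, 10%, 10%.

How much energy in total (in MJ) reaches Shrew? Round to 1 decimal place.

Via Moss: 328700 × 0.1 × 0.1 × 0.1 × 0.1 = 32.87 MJ
Via Lichen: 5486000 × 0.1 × 0.1 × 0.1 = 5486 MJ
Total at Shrew: 32.87 + 5486 = 5518.87 MJ

5518.9 MJ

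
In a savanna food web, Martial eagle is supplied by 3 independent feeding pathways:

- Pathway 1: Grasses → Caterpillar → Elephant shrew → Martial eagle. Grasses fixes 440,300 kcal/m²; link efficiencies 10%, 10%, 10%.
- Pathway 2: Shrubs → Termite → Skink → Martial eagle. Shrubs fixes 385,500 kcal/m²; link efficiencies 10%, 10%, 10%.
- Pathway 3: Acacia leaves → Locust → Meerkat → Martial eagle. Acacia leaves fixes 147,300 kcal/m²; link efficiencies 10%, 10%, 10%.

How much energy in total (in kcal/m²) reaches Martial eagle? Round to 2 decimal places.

973.10 kcal/m²

Pathway 1: 440300 × 0.1 × 0.1 × 0.1 = 440.3 kcal/m²
Pathway 2: 385500 × 0.1 × 0.1 × 0.1 = 385.5 kcal/m²
Pathway 3: 147300 × 0.1 × 0.1 × 0.1 = 147.3 kcal/m²
Total at Martial eagle: 440.3 + 385.5 + 147.3 = 973.1 kcal/m²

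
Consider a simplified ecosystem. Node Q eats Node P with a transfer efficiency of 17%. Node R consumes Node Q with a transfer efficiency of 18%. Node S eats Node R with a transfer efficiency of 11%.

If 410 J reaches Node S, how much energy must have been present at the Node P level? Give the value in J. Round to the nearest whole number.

121806 J

Cumulative transfer efficiency: 0.17 × 0.18 × 0.11 = 0.003366
Node P energy = 410 / 0.003366 = 121806 J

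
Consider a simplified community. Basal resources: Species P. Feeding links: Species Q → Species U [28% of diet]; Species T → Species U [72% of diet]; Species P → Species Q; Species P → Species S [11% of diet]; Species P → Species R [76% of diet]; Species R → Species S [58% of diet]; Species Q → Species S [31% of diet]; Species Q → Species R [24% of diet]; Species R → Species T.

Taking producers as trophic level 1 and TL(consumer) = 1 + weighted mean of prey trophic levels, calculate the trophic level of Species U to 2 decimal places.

3.89

Species Q: 1 + 1 = 2
Species R: 1 + (0.76×1 + 0.24×2) = 2.24
Species S: 1 + (0.58×2.24 + 0.31×2 + 0.11×1) = 3.0292
Species T: 1 + 2.24 = 3.24
Species U: 1 + (0.72×3.24 + 0.28×2) = 3.8928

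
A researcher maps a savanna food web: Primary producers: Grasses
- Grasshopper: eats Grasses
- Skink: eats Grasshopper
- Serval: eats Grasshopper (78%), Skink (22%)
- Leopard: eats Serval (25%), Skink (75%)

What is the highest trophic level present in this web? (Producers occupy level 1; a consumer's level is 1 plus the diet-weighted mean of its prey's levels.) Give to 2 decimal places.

4.06

Grasshopper: 1 + 1 = 2
Skink: 1 + 2 = 3
Serval: 1 + (0.78×2 + 0.22×3) = 3.22
Leopard: 1 + (0.25×3.22 + 0.75×3) = 4.055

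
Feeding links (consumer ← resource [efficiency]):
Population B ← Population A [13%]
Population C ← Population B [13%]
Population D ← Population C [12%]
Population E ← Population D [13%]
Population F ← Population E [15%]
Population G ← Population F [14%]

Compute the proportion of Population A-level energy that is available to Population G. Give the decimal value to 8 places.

Product of link efficiencies: 0.13 × 0.13 × 0.12 × 0.13 × 0.15 × 0.14 = 0.00000553644

0.00000554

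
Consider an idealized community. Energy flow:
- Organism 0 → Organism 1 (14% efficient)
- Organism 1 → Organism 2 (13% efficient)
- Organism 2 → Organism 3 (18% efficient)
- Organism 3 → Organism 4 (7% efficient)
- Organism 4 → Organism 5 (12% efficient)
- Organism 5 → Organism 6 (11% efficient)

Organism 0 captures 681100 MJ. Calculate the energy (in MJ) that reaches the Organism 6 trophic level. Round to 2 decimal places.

2.06 MJ

Organism 1: 681100 × 0.14 = 95354 MJ
Organism 2: 95354 × 0.13 = 12396.02 MJ
Organism 3: 12396.02 × 0.18 = 2231.2836 MJ
Organism 4: 2231.2836 × 0.07 = 156.189852 MJ
Organism 5: 156.189852 × 0.12 = 18.74278224 MJ
Organism 6: 18.74278224 × 0.11 = 2.0617060464 MJ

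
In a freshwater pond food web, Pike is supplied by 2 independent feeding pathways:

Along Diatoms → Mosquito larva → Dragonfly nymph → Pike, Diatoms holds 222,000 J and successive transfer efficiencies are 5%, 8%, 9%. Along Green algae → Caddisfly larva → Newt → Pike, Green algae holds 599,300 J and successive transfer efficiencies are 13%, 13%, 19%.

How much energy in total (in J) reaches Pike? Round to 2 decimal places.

Via Diatoms: 222000 × 0.05 × 0.08 × 0.09 = 79.92 J
Via Green algae: 599300 × 0.13 × 0.13 × 0.19 = 1924.3523 J
Total at Pike: 79.92 + 1924.3523 = 2004.2723 J

2004.27 J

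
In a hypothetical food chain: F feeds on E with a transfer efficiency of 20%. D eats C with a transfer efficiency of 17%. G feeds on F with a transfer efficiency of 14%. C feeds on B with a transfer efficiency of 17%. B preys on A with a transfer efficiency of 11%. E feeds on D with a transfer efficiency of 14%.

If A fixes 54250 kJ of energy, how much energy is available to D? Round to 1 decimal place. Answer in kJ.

172.5 kJ

B: 54250 × 0.11 = 5967.5 kJ
C: 5967.5 × 0.17 = 1014.475 kJ
D: 1014.475 × 0.17 = 172.46075 kJ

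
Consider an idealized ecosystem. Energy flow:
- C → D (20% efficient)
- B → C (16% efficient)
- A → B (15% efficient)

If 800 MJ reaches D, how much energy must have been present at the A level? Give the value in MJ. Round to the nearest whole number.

166667 MJ

Cumulative transfer efficiency: 0.15 × 0.16 × 0.2 = 0.0048
A energy = 800 / 0.0048 = 166667 MJ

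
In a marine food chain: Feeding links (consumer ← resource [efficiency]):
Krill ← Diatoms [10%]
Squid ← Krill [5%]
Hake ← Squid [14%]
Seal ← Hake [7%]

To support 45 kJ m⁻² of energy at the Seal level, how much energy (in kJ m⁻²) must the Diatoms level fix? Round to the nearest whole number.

Cumulative transfer efficiency: 0.1 × 0.05 × 0.14 × 0.07 = 0.000049
Diatoms energy = 45 / 0.000049 = 918367 kJ m⁻²

918367 kJ m⁻²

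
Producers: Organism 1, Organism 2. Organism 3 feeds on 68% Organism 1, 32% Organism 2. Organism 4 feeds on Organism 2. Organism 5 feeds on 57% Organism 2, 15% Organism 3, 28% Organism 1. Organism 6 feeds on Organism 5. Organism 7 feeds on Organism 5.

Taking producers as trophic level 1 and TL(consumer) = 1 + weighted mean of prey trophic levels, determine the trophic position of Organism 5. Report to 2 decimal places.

Organism 3: 1 + (0.68×1 + 0.32×1) = 2
Organism 4: 1 + 1 = 2
Organism 5: 1 + (0.57×1 + 0.15×2 + 0.28×1) = 2.15
Organism 6: 1 + 2.15 = 3.15
Organism 7: 1 + 2.15 = 3.15

2.15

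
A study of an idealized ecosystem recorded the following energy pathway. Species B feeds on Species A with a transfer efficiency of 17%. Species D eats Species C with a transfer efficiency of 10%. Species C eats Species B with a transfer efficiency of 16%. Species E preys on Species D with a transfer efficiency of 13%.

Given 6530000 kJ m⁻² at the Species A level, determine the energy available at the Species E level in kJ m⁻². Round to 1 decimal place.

2309.0 kJ m⁻²

Species B: 6530000 × 0.17 = 1110100 kJ m⁻²
Species C: 1110100 × 0.16 = 177616 kJ m⁻²
Species D: 177616 × 0.1 = 17761.6 kJ m⁻²
Species E: 17761.6 × 0.13 = 2309.008 kJ m⁻²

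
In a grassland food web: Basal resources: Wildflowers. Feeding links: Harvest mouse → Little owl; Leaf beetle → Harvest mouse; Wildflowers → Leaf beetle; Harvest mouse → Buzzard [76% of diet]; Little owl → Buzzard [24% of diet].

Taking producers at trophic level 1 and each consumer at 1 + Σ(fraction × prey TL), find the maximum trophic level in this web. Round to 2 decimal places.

4.24

Leaf beetle: 1 + 1 = 2
Harvest mouse: 1 + 2 = 3
Little owl: 1 + 3 = 4
Buzzard: 1 + (0.24×4 + 0.76×3) = 4.24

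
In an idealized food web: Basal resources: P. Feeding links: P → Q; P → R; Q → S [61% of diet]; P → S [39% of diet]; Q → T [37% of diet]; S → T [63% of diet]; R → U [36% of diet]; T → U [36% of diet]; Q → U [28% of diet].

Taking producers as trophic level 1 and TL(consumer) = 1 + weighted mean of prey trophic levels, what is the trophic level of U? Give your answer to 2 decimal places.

Q: 1 + 1 = 2
R: 1 + 1 = 2
S: 1 + (0.61×2 + 0.39×1) = 2.61
T: 1 + (0.37×2 + 0.63×2.61) = 3.3843
U: 1 + (0.36×2 + 0.36×3.3843 + 0.28×2) = 3.498348

3.50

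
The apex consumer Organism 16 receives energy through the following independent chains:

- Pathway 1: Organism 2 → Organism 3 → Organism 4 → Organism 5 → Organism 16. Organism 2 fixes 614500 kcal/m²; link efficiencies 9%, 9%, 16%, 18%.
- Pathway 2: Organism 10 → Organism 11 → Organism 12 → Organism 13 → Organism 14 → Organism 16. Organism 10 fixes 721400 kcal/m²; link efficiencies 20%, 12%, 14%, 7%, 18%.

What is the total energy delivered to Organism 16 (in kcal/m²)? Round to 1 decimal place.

173.9 kcal/m²

Pathway 1: 614500 × 0.09 × 0.09 × 0.16 × 0.18 = 143.35056 kcal/m²
Pathway 2: 721400 × 0.2 × 0.12 × 0.14 × 0.07 × 0.18 = 30.5411904 kcal/m²
Total at Organism 16: 143.35056 + 30.5411904 = 173.8917504 kcal/m²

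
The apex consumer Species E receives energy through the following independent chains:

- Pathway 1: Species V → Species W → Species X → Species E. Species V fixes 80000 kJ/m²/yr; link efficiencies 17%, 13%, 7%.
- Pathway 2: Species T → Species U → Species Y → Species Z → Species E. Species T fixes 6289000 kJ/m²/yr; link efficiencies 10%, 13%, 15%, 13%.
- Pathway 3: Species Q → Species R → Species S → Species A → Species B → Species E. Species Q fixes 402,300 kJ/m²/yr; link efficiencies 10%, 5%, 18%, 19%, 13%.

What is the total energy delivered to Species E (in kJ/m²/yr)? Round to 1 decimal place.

1727.0 kJ/m²/yr

Pathway 1: 80000 × 0.17 × 0.13 × 0.07 = 123.76 kJ/m²/yr
Pathway 2: 6289000 × 0.1 × 0.13 × 0.15 × 0.13 = 1594.2615 kJ/m²/yr
Pathway 3: 402300 × 0.1 × 0.05 × 0.18 × 0.19 × 0.13 = 8.943129 kJ/m²/yr
Total at Species E: 123.76 + 1594.2615 + 8.943129 = 1726.964629 kJ/m²/yr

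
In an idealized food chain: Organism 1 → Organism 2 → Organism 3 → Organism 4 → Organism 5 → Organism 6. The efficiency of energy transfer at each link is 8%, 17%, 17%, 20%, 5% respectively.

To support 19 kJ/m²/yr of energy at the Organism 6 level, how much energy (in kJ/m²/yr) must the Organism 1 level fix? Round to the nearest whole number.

821799 kJ/m²/yr

Cumulative transfer efficiency: 0.08 × 0.17 × 0.17 × 0.2 × 0.05 = 0.00002312
Organism 1 energy = 19 / 0.00002312 = 821799 kJ/m²/yr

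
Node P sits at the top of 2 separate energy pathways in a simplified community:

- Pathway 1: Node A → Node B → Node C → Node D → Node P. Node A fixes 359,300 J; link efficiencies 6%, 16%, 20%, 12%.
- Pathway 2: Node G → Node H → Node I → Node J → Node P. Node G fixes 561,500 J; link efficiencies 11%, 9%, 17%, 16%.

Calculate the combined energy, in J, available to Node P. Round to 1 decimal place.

Pathway 1: 359300 × 0.06 × 0.16 × 0.2 × 0.12 = 82.78272 J
Pathway 2: 561500 × 0.11 × 0.09 × 0.17 × 0.16 = 151.20072 J
Total at Node P: 82.78272 + 151.20072 = 233.98344 J

234.0 J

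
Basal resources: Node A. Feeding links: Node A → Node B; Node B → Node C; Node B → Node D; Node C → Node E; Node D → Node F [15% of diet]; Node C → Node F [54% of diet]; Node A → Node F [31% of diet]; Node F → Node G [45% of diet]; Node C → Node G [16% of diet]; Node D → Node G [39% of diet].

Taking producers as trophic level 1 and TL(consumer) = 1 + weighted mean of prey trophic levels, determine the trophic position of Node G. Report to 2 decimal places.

4.17

Node B: 1 + 1 = 2
Node C: 1 + 2 = 3
Node D: 1 + 2 = 3
Node E: 1 + 3 = 4
Node F: 1 + (0.15×3 + 0.54×3 + 0.31×1) = 3.38
Node G: 1 + (0.45×3.38 + 0.16×3 + 0.39×3) = 4.171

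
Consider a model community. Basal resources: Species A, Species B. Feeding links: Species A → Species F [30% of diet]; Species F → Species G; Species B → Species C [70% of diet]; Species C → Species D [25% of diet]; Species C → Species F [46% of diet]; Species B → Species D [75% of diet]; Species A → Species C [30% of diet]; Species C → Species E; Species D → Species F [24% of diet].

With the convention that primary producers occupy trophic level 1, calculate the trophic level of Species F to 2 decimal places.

2.76

Species C: 1 + (0.3×1 + 0.7×1) = 2
Species D: 1 + (0.25×2 + 0.75×1) = 2.25
Species E: 1 + 2 = 3
Species F: 1 + (0.46×2 + 0.3×1 + 0.24×2.25) = 2.76
Species G: 1 + 2.76 = 3.76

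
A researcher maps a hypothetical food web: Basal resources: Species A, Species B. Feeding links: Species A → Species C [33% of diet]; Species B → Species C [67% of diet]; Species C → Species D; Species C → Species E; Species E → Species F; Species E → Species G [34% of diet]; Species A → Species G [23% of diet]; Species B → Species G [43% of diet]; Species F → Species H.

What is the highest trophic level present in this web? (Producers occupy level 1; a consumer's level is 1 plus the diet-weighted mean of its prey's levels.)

Species C: 1 + (0.33×1 + 0.67×1) = 2
Species D: 1 + 2 = 3
Species E: 1 + 2 = 3
Species F: 1 + 3 = 4
Species G: 1 + (0.34×3 + 0.23×1 + 0.43×1) = 2.68
Species H: 1 + 4 = 5

5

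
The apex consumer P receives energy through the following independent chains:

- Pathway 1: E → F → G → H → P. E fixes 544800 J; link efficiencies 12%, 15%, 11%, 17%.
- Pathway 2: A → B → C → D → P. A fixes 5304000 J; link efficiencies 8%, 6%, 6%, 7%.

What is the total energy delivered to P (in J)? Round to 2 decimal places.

290.31 J

Pathway 1: 544800 × 0.12 × 0.15 × 0.11 × 0.17 = 183.37968 J
Pathway 2: 5304000 × 0.08 × 0.06 × 0.06 × 0.07 = 106.92864 J
Total at P: 183.37968 + 106.92864 = 290.30832 J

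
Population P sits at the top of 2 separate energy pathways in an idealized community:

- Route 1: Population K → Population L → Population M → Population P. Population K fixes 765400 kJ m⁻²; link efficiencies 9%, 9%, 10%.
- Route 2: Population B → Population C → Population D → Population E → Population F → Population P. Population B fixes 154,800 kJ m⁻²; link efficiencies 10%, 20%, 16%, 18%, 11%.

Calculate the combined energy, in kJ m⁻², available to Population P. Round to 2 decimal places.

629.78 kJ m⁻²

Route 1: 765400 × 0.09 × 0.09 × 0.1 = 619.974 kJ m⁻²
Route 2: 154800 × 0.1 × 0.2 × 0.16 × 0.18 × 0.11 = 9.808128 kJ m⁻²
Total at Population P: 619.974 + 9.808128 = 629.782128 kJ m⁻²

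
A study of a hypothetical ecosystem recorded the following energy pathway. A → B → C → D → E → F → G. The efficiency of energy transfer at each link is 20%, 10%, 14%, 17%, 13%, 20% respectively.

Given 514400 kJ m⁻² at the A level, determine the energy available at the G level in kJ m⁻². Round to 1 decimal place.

6.4 kJ m⁻²

B: 514400 × 0.2 = 102880 kJ m⁻²
C: 102880 × 0.1 = 10288 kJ m⁻²
D: 10288 × 0.14 = 1440.32 kJ m⁻²
E: 1440.32 × 0.17 = 244.8544 kJ m⁻²
F: 244.8544 × 0.13 = 31.831072 kJ m⁻²
G: 31.831072 × 0.2 = 6.3662144 kJ m⁻²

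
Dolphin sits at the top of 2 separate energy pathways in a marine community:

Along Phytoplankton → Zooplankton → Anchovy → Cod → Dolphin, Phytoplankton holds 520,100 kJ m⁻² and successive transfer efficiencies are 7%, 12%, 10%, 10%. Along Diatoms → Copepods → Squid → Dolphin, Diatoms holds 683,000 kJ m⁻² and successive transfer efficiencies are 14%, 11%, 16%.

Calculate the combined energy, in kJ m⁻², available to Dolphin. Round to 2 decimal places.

1726.60 kJ m⁻²

Via Phytoplankton: 520100 × 0.07 × 0.12 × 0.1 × 0.1 = 43.6884 kJ m⁻²
Via Diatoms: 683000 × 0.14 × 0.11 × 0.16 = 1682.912 kJ m⁻²
Total at Dolphin: 43.6884 + 1682.912 = 1726.6004 kJ m⁻²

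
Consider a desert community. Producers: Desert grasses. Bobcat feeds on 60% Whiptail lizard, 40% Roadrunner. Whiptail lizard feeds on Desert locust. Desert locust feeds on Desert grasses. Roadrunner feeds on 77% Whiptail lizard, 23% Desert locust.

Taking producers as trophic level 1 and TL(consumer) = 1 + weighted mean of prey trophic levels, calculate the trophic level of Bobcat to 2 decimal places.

4.31

Desert locust: 1 + 1 = 2
Whiptail lizard: 1 + 2 = 3
Roadrunner: 1 + (0.77×3 + 0.23×2) = 3.77
Bobcat: 1 + (0.6×3 + 0.4×3.77) = 4.308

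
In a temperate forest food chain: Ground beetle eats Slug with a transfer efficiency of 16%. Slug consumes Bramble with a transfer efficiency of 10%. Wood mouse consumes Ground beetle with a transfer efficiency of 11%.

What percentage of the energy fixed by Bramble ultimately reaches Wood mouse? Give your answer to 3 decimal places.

0.176%

Product of link efficiencies: 0.1 × 0.16 × 0.11 = 0.00176
As a percentage: 0.00176 × 100 = 0.176%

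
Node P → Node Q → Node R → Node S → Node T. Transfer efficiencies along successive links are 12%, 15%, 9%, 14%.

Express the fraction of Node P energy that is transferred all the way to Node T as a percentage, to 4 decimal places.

0.0227%

Product of link efficiencies: 0.12 × 0.15 × 0.09 × 0.14 = 0.0002268
As a percentage: 0.0002268 × 100 = 0.0227%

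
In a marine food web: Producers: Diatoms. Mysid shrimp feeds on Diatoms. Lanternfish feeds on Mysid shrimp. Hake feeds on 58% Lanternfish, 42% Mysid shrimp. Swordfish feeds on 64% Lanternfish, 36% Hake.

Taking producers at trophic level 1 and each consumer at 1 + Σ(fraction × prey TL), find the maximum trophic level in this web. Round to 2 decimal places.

4.21

Mysid shrimp: 1 + 1 = 2
Lanternfish: 1 + 2 = 3
Hake: 1 + (0.58×3 + 0.42×2) = 3.58
Swordfish: 1 + (0.64×3 + 0.36×3.58) = 4.2088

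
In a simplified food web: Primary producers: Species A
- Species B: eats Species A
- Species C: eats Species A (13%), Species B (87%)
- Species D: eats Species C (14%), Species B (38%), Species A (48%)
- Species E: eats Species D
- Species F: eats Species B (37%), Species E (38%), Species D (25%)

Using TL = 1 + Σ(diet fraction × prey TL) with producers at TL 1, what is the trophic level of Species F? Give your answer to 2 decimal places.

3.78

Species B: 1 + 1 = 2
Species C: 1 + (0.13×1 + 0.87×2) = 2.87
Species D: 1 + (0.14×2.87 + 0.38×2 + 0.48×1) = 2.6418
Species E: 1 + 2.6418 = 3.6418
Species F: 1 + (0.37×2 + 0.38×3.6418 + 0.25×2.6418) = 3.784334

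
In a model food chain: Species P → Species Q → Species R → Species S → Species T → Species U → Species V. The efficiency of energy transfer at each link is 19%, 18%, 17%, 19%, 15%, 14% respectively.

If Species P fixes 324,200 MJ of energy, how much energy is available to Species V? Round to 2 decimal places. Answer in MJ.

Species Q: 324200 × 0.19 = 61598 MJ
Species R: 61598 × 0.18 = 11087.64 MJ
Species S: 11087.64 × 0.17 = 1884.8988 MJ
Species T: 1884.8988 × 0.19 = 358.130772 MJ
Species U: 358.130772 × 0.15 = 53.7196158 MJ
Species V: 53.7196158 × 0.14 = 7.520746212 MJ

7.52 MJ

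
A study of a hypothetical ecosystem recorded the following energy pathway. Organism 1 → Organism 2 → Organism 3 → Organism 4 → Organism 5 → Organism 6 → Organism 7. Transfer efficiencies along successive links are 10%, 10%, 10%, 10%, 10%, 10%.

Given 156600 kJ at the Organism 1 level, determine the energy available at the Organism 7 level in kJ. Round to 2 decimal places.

Organism 2: 156600 × 0.1 = 15660 kJ
Organism 3: 15660 × 0.1 = 1566 kJ
Organism 4: 1566 × 0.1 = 156.6 kJ
Organism 5: 156.6 × 0.1 = 15.66 kJ
Organism 6: 15.66 × 0.1 = 1.566 kJ
Organism 7: 1.566 × 0.1 = 0.1566 kJ

0.16 kJ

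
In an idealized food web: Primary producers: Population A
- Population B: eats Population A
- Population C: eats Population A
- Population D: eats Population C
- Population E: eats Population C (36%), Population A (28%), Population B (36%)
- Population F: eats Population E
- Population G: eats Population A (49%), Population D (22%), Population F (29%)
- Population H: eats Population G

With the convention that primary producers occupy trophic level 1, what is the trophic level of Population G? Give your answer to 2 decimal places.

Population B: 1 + 1 = 2
Population C: 1 + 1 = 2
Population D: 1 + 2 = 3
Population E: 1 + (0.36×2 + 0.28×1 + 0.36×2) = 2.72
Population F: 1 + 2.72 = 3.72
Population G: 1 + (0.49×1 + 0.22×3 + 0.29×3.72) = 3.2288
Population H: 1 + 3.2288 = 4.2288

3.23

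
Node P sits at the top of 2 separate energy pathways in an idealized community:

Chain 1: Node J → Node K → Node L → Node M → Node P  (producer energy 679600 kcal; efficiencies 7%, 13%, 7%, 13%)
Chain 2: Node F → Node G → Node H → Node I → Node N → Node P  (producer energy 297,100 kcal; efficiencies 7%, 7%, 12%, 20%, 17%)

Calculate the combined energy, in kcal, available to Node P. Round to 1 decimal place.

62.2 kcal

Chain 1: 679600 × 0.07 × 0.13 × 0.07 × 0.13 = 56.277676 kcal
Chain 2: 297100 × 0.07 × 0.07 × 0.12 × 0.2 × 0.17 = 5.9396232 kcal
Total at Node P: 56.277676 + 5.9396232 = 62.2172992 kcal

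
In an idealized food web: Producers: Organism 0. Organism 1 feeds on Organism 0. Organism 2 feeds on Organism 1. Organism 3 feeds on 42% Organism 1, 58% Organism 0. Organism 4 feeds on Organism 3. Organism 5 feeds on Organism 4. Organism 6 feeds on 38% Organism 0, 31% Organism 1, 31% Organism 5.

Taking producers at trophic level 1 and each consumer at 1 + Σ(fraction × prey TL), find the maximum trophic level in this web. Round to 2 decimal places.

4.42

Organism 1: 1 + 1 = 2
Organism 2: 1 + 2 = 3
Organism 3: 1 + (0.42×2 + 0.58×1) = 2.42
Organism 4: 1 + 2.42 = 3.42
Organism 5: 1 + 3.42 = 4.42
Organism 6: 1 + (0.38×1 + 0.31×2 + 0.31×4.42) = 3.3702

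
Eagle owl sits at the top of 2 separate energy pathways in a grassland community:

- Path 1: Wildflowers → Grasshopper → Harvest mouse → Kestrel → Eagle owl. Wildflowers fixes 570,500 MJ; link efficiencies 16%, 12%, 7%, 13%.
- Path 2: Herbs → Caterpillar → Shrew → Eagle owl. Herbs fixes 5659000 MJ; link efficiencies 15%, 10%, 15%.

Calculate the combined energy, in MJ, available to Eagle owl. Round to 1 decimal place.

Path 1: 570500 × 0.16 × 0.12 × 0.07 × 0.13 = 99.67776 MJ
Path 2: 5659000 × 0.15 × 0.1 × 0.15 = 12732.75 MJ
Total at Eagle owl: 99.67776 + 12732.75 = 12832.42776 MJ

12832.4 MJ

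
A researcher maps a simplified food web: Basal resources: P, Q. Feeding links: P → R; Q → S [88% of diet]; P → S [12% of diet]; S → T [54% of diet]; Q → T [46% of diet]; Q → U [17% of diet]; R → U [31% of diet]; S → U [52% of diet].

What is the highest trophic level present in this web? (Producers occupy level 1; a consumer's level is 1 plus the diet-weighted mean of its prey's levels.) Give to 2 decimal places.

2.83

R: 1 + 1 = 2
S: 1 + (0.88×1 + 0.12×1) = 2
T: 1 + (0.54×2 + 0.46×1) = 2.54
U: 1 + (0.17×1 + 0.31×2 + 0.52×2) = 2.83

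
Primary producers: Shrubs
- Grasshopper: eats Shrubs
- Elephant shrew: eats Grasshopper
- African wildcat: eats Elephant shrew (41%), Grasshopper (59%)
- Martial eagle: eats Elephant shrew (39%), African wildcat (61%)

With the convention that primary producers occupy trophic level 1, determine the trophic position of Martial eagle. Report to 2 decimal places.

4.25

Grasshopper: 1 + 1 = 2
Elephant shrew: 1 + 2 = 3
African wildcat: 1 + (0.41×3 + 0.59×2) = 3.41
Martial eagle: 1 + (0.39×3 + 0.61×3.41) = 4.2501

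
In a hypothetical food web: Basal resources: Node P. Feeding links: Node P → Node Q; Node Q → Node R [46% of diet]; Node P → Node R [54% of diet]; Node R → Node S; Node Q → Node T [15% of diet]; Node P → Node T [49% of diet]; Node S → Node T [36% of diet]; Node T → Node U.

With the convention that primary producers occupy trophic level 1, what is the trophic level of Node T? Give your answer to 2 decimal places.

Node Q: 1 + 1 = 2
Node R: 1 + (0.46×2 + 0.54×1) = 2.46
Node S: 1 + 2.46 = 3.46
Node T: 1 + (0.15×2 + 0.49×1 + 0.36×3.46) = 3.0356
Node U: 1 + 3.0356 = 4.0356

3.04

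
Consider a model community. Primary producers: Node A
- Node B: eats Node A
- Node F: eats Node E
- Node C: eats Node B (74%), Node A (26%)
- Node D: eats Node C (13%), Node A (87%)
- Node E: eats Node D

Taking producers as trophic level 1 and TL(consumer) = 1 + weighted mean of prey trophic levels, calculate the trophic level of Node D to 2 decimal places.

Node B: 1 + 1 = 2
Node C: 1 + (0.74×2 + 0.26×1) = 2.74
Node D: 1 + (0.13×2.74 + 0.87×1) = 2.2262
Node E: 1 + 2.2262 = 3.2262
Node F: 1 + 3.2262 = 4.2262

2.23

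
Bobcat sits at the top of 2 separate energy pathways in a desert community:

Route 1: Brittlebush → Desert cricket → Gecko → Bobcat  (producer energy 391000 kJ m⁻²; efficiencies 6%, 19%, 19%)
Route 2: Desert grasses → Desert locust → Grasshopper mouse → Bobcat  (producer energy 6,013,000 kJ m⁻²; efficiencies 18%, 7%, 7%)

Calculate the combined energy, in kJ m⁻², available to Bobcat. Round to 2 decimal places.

6150.37 kJ m⁻²

Route 1: 391000 × 0.06 × 0.19 × 0.19 = 846.906 kJ m⁻²
Route 2: 6013000 × 0.18 × 0.07 × 0.07 = 5303.466 kJ m⁻²
Total at Bobcat: 846.906 + 5303.466 = 6150.372 kJ m⁻²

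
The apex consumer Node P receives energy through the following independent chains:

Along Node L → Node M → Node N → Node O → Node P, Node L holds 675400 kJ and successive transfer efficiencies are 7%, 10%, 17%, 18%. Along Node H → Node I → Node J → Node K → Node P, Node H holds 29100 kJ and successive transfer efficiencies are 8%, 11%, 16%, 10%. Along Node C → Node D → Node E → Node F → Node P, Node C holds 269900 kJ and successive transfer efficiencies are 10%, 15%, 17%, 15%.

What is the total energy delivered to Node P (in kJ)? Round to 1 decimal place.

Via Node L: 675400 × 0.07 × 0.1 × 0.17 × 0.18 = 144.67068 kJ
Via Node H: 29100 × 0.08 × 0.11 × 0.16 × 0.1 = 4.09728 kJ
Via Node C: 269900 × 0.1 × 0.15 × 0.17 × 0.15 = 103.23675 kJ
Total at Node P: 144.67068 + 4.09728 + 103.23675 = 252.00471 kJ

252.0 kJ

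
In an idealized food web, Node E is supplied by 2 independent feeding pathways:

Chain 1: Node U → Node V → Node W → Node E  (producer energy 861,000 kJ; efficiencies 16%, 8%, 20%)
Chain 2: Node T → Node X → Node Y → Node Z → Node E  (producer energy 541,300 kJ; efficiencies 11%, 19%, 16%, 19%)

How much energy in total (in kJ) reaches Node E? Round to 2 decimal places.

2548.08 kJ

Chain 1: 861000 × 0.16 × 0.08 × 0.2 = 2204.16 kJ
Chain 2: 541300 × 0.11 × 0.19 × 0.16 × 0.19 = 343.920368 kJ
Total at Node E: 2204.16 + 343.920368 = 2548.080368 kJ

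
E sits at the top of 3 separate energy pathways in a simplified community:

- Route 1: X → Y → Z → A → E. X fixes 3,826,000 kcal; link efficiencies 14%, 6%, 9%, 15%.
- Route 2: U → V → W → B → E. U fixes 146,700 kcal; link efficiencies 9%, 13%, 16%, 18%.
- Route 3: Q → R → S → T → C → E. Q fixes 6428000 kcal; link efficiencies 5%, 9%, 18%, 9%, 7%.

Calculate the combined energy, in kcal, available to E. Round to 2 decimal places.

516.10 kcal

Route 1: 3826000 × 0.14 × 0.06 × 0.09 × 0.15 = 433.8684 kcal
Route 2: 146700 × 0.09 × 0.13 × 0.16 × 0.18 = 49.432032 kcal
Route 3: 6428000 × 0.05 × 0.09 × 0.18 × 0.09 × 0.07 = 32.802084 kcal
Total at E: 433.8684 + 49.432032 + 32.802084 = 516.102516 kcal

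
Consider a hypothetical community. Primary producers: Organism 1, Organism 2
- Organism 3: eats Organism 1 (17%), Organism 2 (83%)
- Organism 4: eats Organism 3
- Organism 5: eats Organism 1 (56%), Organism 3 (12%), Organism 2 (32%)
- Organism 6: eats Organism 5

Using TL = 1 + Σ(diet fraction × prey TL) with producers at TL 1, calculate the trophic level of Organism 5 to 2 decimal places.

Organism 3: 1 + (0.17×1 + 0.83×1) = 2
Organism 4: 1 + 2 = 3
Organism 5: 1 + (0.56×1 + 0.12×2 + 0.32×1) = 2.12
Organism 6: 1 + 2.12 = 3.12

2.12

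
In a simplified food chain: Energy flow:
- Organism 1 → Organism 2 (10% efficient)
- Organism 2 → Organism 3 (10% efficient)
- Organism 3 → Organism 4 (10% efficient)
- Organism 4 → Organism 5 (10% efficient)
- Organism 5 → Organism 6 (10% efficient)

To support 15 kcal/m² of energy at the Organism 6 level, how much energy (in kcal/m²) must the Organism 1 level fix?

Cumulative transfer efficiency: 0.1 × 0.1 × 0.1 × 0.1 × 0.1 = 0.00001
Organism 1 energy = 15 / 0.00001 = 1500000 kcal/m²

1500000 kcal/m²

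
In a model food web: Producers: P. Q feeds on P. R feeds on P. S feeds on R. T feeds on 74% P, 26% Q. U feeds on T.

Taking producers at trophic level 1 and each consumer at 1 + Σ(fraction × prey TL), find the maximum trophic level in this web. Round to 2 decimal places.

3.26

Q: 1 + 1 = 2
R: 1 + 1 = 2
S: 1 + 2 = 3
T: 1 + (0.74×1 + 0.26×2) = 2.26
U: 1 + 2.26 = 3.26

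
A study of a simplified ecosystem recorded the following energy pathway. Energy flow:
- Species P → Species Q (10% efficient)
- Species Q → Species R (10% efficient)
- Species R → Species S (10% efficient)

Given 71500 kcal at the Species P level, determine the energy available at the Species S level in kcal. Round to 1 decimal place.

Species Q: 71500 × 0.1 = 7150 kcal
Species R: 7150 × 0.1 = 715 kcal
Species S: 715 × 0.1 = 71.5 kcal

71.5 kcal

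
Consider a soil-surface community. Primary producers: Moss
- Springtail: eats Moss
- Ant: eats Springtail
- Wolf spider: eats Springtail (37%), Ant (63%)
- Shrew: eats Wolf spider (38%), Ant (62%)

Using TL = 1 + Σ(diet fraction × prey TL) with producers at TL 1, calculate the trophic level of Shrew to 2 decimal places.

Springtail: 1 + 1 = 2
Ant: 1 + 2 = 3
Wolf spider: 1 + (0.37×2 + 0.63×3) = 3.63
Shrew: 1 + (0.38×3.63 + 0.62×3) = 4.2394

4.24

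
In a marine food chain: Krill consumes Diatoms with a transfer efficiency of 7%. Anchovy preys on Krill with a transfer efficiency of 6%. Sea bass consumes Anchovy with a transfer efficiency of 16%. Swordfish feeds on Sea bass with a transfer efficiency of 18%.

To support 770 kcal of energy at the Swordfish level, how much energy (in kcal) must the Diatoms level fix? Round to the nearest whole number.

Cumulative transfer efficiency: 0.07 × 0.06 × 0.16 × 0.18 = 0.00012096
Diatoms energy = 770 / 0.00012096 = 6365741 kcal

6365741 kcal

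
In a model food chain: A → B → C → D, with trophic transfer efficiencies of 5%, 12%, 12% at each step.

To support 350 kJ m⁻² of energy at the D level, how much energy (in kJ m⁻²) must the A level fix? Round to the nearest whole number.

486111 kJ m⁻²

Cumulative transfer efficiency: 0.05 × 0.12 × 0.12 = 0.00072
A energy = 350 / 0.00072 = 486111 kJ m⁻²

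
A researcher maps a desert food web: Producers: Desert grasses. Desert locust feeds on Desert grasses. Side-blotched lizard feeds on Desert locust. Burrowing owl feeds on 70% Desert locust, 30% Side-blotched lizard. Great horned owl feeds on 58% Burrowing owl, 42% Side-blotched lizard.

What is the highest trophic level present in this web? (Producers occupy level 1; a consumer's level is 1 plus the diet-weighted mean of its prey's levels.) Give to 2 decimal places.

Desert locust: 1 + 1 = 2
Side-blotched lizard: 1 + 2 = 3
Burrowing owl: 1 + (0.7×2 + 0.3×3) = 3.3
Great horned owl: 1 + (0.58×3.3 + 0.42×3) = 4.174

4.17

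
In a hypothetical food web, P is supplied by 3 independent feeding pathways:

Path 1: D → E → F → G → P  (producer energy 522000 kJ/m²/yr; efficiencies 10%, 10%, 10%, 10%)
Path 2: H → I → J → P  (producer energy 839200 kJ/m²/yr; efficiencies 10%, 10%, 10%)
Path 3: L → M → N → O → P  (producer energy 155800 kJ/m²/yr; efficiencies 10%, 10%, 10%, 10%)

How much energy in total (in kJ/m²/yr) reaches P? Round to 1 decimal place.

907.0 kJ/m²/yr

Path 1: 522000 × 0.1 × 0.1 × 0.1 × 0.1 = 52.2 kJ/m²/yr
Path 2: 839200 × 0.1 × 0.1 × 0.1 = 839.2 kJ/m²/yr
Path 3: 155800 × 0.1 × 0.1 × 0.1 × 0.1 = 15.58 kJ/m²/yr
Total at P: 52.2 + 839.2 + 15.58 = 906.98 kJ/m²/yr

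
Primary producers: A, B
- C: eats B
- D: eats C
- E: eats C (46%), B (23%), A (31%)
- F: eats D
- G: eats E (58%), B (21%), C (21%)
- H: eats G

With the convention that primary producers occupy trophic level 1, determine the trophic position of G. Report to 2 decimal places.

C: 1 + 1 = 2
D: 1 + 2 = 3
E: 1 + (0.46×2 + 0.23×1 + 0.31×1) = 2.46
F: 1 + 3 = 4
G: 1 + (0.58×2.46 + 0.21×1 + 0.21×2) = 3.0568
H: 1 + 3.0568 = 4.0568

3.06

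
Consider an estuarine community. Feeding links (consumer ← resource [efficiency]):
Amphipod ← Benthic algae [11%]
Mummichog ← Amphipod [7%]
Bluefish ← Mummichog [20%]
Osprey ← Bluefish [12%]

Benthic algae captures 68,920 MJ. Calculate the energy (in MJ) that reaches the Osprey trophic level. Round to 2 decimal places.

12.74 MJ

Amphipod: 68920 × 0.11 = 7581.2 MJ
Mummichog: 7581.2 × 0.07 = 530.684 MJ
Bluefish: 530.684 × 0.2 = 106.1368 MJ
Osprey: 106.1368 × 0.12 = 12.736416 MJ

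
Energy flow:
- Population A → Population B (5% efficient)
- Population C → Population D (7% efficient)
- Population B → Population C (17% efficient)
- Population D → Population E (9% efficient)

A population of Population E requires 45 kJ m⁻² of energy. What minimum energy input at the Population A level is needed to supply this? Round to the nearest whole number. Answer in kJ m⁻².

Cumulative transfer efficiency: 0.05 × 0.17 × 0.07 × 0.09 = 0.00005355
Population A energy = 45 / 0.00005355 = 840336 kJ m⁻²

840336 kJ m⁻²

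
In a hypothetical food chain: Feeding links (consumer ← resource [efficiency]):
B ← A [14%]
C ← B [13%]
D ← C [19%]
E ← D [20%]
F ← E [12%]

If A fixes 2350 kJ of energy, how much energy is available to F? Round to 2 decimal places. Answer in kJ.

B: 2350 × 0.14 = 329 kJ
C: 329 × 0.13 = 42.77 kJ
D: 42.77 × 0.19 = 8.1263 kJ
E: 8.1263 × 0.2 = 1.62526 kJ
F: 1.62526 × 0.12 = 0.1950312 kJ

0.20 kJ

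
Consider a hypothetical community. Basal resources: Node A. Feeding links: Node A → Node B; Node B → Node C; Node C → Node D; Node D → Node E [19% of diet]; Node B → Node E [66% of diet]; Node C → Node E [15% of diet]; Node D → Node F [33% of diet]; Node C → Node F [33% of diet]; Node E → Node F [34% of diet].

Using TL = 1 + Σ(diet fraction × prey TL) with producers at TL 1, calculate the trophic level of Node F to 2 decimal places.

4.51

Node B: 1 + 1 = 2
Node C: 1 + 2 = 3
Node D: 1 + 3 = 4
Node E: 1 + (0.19×4 + 0.66×2 + 0.15×3) = 3.53
Node F: 1 + (0.33×4 + 0.33×3 + 0.34×3.53) = 4.5102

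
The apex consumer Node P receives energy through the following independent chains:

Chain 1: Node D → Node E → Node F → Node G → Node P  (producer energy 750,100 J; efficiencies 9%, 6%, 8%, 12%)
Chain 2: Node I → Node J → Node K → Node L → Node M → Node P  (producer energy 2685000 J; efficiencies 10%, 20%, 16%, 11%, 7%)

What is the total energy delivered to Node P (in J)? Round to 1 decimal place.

105.0 J

Chain 1: 750100 × 0.09 × 0.06 × 0.08 × 0.12 = 38.885184 J
Chain 2: 2685000 × 0.1 × 0.2 × 0.16 × 0.11 × 0.07 = 66.1584 J
Total at Node P: 38.885184 + 66.1584 = 105.043584 J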